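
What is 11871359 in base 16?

Using repeated division by 16 (digits 10–15 are A–F):
11871359 ÷ 16 = 741959 remainder 15 (F)
741959 ÷ 16 = 46372 remainder 7
46372 ÷ 16 = 2898 remainder 4
2898 ÷ 16 = 181 remainder 2
181 ÷ 16 = 11 remainder 5
11 ÷ 16 = 0 remainder 11 (B)
Reading remainders bottom to top: B5247F



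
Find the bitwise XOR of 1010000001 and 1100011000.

XOR: 1 when bits differ
  1010000001
^ 1100011000
------------
  0110011001
Decimal: 641 ^ 792 = 409



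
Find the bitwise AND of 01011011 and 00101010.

AND: 1 only when both bits are 1
  01011011
& 00101010
----------
  00001010
Decimal: 91 & 42 = 10



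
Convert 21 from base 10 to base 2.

Using repeated division by 2:
21 ÷ 2 = 10 remainder 1
10 ÷ 2 = 5 remainder 0
5 ÷ 2 = 2 remainder 1
2 ÷ 2 = 1 remainder 0
1 ÷ 2 = 0 remainder 1
Reading remainders bottom to top: 10101



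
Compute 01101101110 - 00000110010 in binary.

Method 1 - Direct subtraction (column by column from the right: bit − bit − borrow-in; if negative, add 2 and borrow 1 from the next column):
borrow: 00001100000
        01101101110
-       00000110010
-------------------
        01100111100

Method 2 - Add two's complement:
Two's complement of 00000110010: invert → 11111001101, add 1 → 11111001110
  01101101110
+ 11111001110
-------------
 101100111100  (end carry out of the top bit = 1)
Discarding the end carry: 01100111100
Decimal check:
  01101101110 = 512 + 256 + 64 + 32 + 8 + 4 + 2 = 878
  00000110010 = 32 + 16 + 2 = 50
  878 - 50 = 828, and 01100111100 = 512 + 256 + 32 + 16 + 8 + 4 = 828 ✓



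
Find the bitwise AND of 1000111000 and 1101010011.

AND: 1 only when both bits are 1
  1000111000
& 1101010011
------------
  1000010000
Decimal: 568 & 851 = 528



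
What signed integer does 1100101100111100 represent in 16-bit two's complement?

Binary: 1100101100111100
Sign bit: 1 (negative)
Invert: 0011010011000011
Add 1:  0011010011000100
Magnitude: 0011010011000100 = 8192 + 4096 + 1024 + 128 + 64 + 4 = 13508
Value: -13508



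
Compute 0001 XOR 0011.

XOR: 1 when bits differ
  0001
^ 0011
------
  0010
Decimal: 1 ^ 3 = 2



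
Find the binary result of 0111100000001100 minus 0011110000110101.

Method 1 - Direct subtraction (column by column from the right: bit − bit − borrow-in; if negative, add 2 and borrow 1 from the next column):
borrow: 0111111111101110
        0111100000001100
-       0011110000110101
------------------------
        0011101111010111

Method 2 - Add two's complement:
Two's complement of 0011110000110101: invert → 1100001111001010, add 1 → 1100001111001011
  0111100000001100
+ 1100001111001011
------------------
 10011101111010111  (end carry out of the top bit = 1)
Discarding the end carry: 0011101111010111
Decimal check:
  0111100000001100 = 16384 + 8192 + 4096 + 2048 + 8 + 4 = 30732
  0011110000110101 = 8192 + 4096 + 2048 + 1024 + 32 + 16 + 4 + 1 = 15413
  30732 - 15413 = 15319, and 0011101111010111 = 8192 + 4096 + 2048 + 512 + 256 + 128 + 64 + 16 + 4 + 2 + 1 = 15319 ✓



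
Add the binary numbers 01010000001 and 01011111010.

Add column by column from the right: bit + bit + carry-in; write the sum mod 2, carry 1 when the sum is 2 or 3.
carry:  10100000000
        01010000001
+       01011111010
-------------------
       010101111011
(the carry out of the leftmost column, 0, becomes the leading bit)
Decimal check:
  01010000001 = 512 + 128 + 1 = 641
  01011111010 = 512 + 128 + 64 + 32 + 16 + 8 + 2 = 762
  641 + 762 = 1403, and 010101111011 = 1024 + 256 + 64 + 32 + 16 + 8 + 2 + 1 = 1403 ✓



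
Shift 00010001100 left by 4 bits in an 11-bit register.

Original: 00010001100 (decimal 140)
Shift left by 4 positions
Append 4 zeros on the right and drop the 4 high bits that overflow the 11-bit width
Result: 00011000000 (decimal 192)
Equivalent: 140 << 4 = 140 × 2^4 = 2240, truncated to 11 bits = 192



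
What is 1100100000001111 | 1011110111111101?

OR: 1 when either bit is 1
  1100100000001111
| 1011110111111101
------------------
  1111110111111111
Decimal: 51215 | 48637 = 65023



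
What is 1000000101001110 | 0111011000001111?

OR: 1 when either bit is 1
  1000000101001110
| 0111011000001111
------------------
  1111011101001111
Decimal: 33102 | 30223 = 63311



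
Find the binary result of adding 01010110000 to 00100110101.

Add column by column from the right: bit + bit + carry-in; write the sum mod 2, carry 1 when the sum is 2 or 3.
carry:  00001100000
        01010110000
+       00100110101
-------------------
       001111100101
(the carry out of the leftmost column, 0, becomes the leading bit)
Decimal check:
  01010110000 = 512 + 128 + 32 + 16 = 688
  00100110101 = 256 + 32 + 16 + 4 + 1 = 309
  688 + 309 = 997, and 001111100101 = 512 + 256 + 128 + 64 + 32 + 4 + 1 = 997 ✓



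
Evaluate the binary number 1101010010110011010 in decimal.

Sum of powers of 2 for each 1-bit:
2^1 + 2^3 + 2^4 + 2^7 + 2^8 + 2^10 + 2^13 + 2^15 + 2^17 + 2^18
= 2 + 8 + 16 + 128 + 256 + 1024 + 8192 + 32768 + 131072 + 262144
= 435610



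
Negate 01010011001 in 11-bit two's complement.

Original: 01010011001
Step 1 - Invert all bits: 10101100110
Step 2 - Add 1: 10101100111
Verification: 01010011001 + 10101100111 = 100000000000; discarding the end carry (carry out of the top bit) leaves the 11-bit value 00000000000, as required for x + (-x)



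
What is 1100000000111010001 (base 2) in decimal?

Sum of powers of 2 for each 1-bit:
2^0 + 2^4 + 2^6 + 2^7 + 2^8 + 2^17 + 2^18
= 1 + 16 + 64 + 128 + 256 + 131072 + 262144
= 393681



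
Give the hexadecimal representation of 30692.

Using repeated division by 16 (digits 10–15 are A–F):
30692 ÷ 16 = 1918 remainder 4
1918 ÷ 16 = 119 remainder 14 (E)
119 ÷ 16 = 7 remainder 7
7 ÷ 16 = 0 remainder 7
Reading remainders bottom to top: 77E4



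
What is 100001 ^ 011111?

XOR: 1 when bits differ
  100001
^ 011111
--------
  111110
Decimal: 33 ^ 31 = 62



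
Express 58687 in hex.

Using repeated division by 16 (digits 10–15 are A–F):
58687 ÷ 16 = 3667 remainder 15 (F)
3667 ÷ 16 = 229 remainder 3
229 ÷ 16 = 14 remainder 5
14 ÷ 16 = 0 remainder 14 (E)
Reading remainders bottom to top: E53F



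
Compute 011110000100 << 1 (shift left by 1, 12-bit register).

Original: 011110000100 (decimal 1924)
Shift left by 1 position
Append 1 zero on the right
Result: 111100001000 (decimal 3848)
Equivalent: 1924 << 1 = 1924 × 2^1 = 3848



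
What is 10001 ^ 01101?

XOR: 1 when bits differ
  10001
^ 01101
-------
  11100
Decimal: 17 ^ 13 = 28



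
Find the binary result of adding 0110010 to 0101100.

Add column by column from the right: bit + bit + carry-in; write the sum mod 2, carry 1 when the sum is 2 or 3.
carry:  1000000
        0110010
+       0101100
---------------
       01011110
(the carry out of the leftmost column, 0, becomes the leading bit)
Decimal check:
  0110010 = 32 + 16 + 2 = 50
  0101100 = 32 + 8 + 4 = 44
  50 + 44 = 94, and 01011110 = 64 + 16 + 8 + 4 + 2 = 94 ✓



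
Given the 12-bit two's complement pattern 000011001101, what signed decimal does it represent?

Binary: 000011001101
Sign bit: 0 (non-negative)
Read directly as an unsigned value:
000011001101 = 128 + 64 + 8 + 4 + 1 = 205
Value: 205



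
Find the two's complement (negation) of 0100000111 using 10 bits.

Original: 0100000111
Step 1 - Invert all bits: 1011111000
Step 2 - Add 1: 1011111001
Verification: 0100000111 + 1011111001 = 10000000000; discarding the end carry (carry out of the top bit) leaves the 10-bit value 0000000000, as required for x + (-x)



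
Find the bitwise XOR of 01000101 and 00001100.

XOR: 1 when bits differ
  01000101
^ 00001100
----------
  01001001
Decimal: 69 ^ 12 = 73



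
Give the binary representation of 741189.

Using repeated division by 2:
741189 ÷ 2 = 370594 remainder 1
370594 ÷ 2 = 185297 remainder 0
185297 ÷ 2 = 92648 remainder 1
92648 ÷ 2 = 46324 remainder 0
46324 ÷ 2 = 23162 remainder 0
23162 ÷ 2 = 11581 remainder 0
11581 ÷ 2 = 5790 remainder 1
5790 ÷ 2 = 2895 remainder 0
2895 ÷ 2 = 1447 remainder 1
1447 ÷ 2 = 723 remainder 1
723 ÷ 2 = 361 remainder 1
361 ÷ 2 = 180 remainder 1
180 ÷ 2 = 90 remainder 0
90 ÷ 2 = 45 remainder 0
45 ÷ 2 = 22 remainder 1
22 ÷ 2 = 11 remainder 0
11 ÷ 2 = 5 remainder 1
5 ÷ 2 = 2 remainder 1
2 ÷ 2 = 1 remainder 0
1 ÷ 2 = 0 remainder 1
Reading remainders bottom to top: 10110100111101000101



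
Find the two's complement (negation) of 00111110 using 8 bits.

Original: 00111110
Step 1 - Invert all bits: 11000001
Step 2 - Add 1: 11000010
Verification: 00111110 + 11000010 = 100000000; discarding the end carry (carry out of the top bit) leaves the 8-bit value 00000000, as required for x + (-x)



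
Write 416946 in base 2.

Using repeated division by 2:
416946 ÷ 2 = 208473 remainder 0
208473 ÷ 2 = 104236 remainder 1
104236 ÷ 2 = 52118 remainder 0
52118 ÷ 2 = 26059 remainder 0
26059 ÷ 2 = 13029 remainder 1
13029 ÷ 2 = 6514 remainder 1
6514 ÷ 2 = 3257 remainder 0
3257 ÷ 2 = 1628 remainder 1
1628 ÷ 2 = 814 remainder 0
814 ÷ 2 = 407 remainder 0
407 ÷ 2 = 203 remainder 1
203 ÷ 2 = 101 remainder 1
101 ÷ 2 = 50 remainder 1
50 ÷ 2 = 25 remainder 0
25 ÷ 2 = 12 remainder 1
12 ÷ 2 = 6 remainder 0
6 ÷ 2 = 3 remainder 0
3 ÷ 2 = 1 remainder 1
1 ÷ 2 = 0 remainder 1
Reading remainders bottom to top: 1100101110010110010



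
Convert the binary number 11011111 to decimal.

Sum of powers of 2 for each 1-bit:
2^0 + 2^1 + 2^2 + 2^3 + 2^4 + 2^6 + 2^7
= 1 + 2 + 4 + 8 + 16 + 64 + 128
= 223



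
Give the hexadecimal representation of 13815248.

Using repeated division by 16 (digits 10–15 are A–F):
13815248 ÷ 16 = 863453 remainder 0
863453 ÷ 16 = 53965 remainder 13 (D)
53965 ÷ 16 = 3372 remainder 13 (D)
3372 ÷ 16 = 210 remainder 12 (C)
210 ÷ 16 = 13 remainder 2
13 ÷ 16 = 0 remainder 13 (D)
Reading remainders bottom to top: D2CDD0



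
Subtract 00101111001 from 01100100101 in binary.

Method 1 - Direct subtraction (column by column from the right: bit − bit − borrow-in; if negative, add 2 and borrow 1 from the next column):
borrow: 01111110000
        01100100101
-       00101111001
-------------------
        00110101100

Method 2 - Add two's complement:
Two's complement of 00101111001: invert → 11010000110, add 1 → 11010000111
  01100100101
+ 11010000111
-------------
 100110101100  (end carry out of the top bit = 1)
Discarding the end carry: 00110101100
Decimal check:
  01100100101 = 512 + 256 + 32 + 4 + 1 = 805
  00101111001 = 256 + 64 + 32 + 16 + 8 + 1 = 377
  805 - 377 = 428, and 00110101100 = 256 + 128 + 32 + 8 + 4 = 428 ✓



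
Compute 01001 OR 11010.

OR: 1 when either bit is 1
  01001
| 11010
-------
  11011
Decimal: 9 | 26 = 27



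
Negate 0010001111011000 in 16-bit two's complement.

Original: 0010001111011000
Step 1 - Invert all bits: 1101110000100111
Step 2 - Add 1: 1101110000101000
Verification: 0010001111011000 + 1101110000101000 = 10000000000000000; discarding the end carry (carry out of the top bit) leaves the 16-bit value 0000000000000000, as required for x + (-x)



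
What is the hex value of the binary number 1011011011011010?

Group into 4-bit nibbles from right:
  1011 = B
  0110 = 6
  1101 = D
  1010 = A
Result: B6DA



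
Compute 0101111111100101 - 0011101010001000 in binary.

Method 1 - Direct subtraction (column by column from the right: bit − bit − borrow-in; if negative, add 2 and borrow 1 from the next column):
borrow: 0100000000110000
        0101111111100101
-       0011101010001000
------------------------
        0010010101011101

Method 2 - Add two's complement:
Two's complement of 0011101010001000: invert → 1100010101110111, add 1 → 1100010101111000
  0101111111100101
+ 1100010101111000
------------------
 10010010101011101  (end carry out of the top bit = 1)
Discarding the end carry: 0010010101011101
Decimal check:
  0101111111100101 = 16384 + 4096 + 2048 + 1024 + 512 + 256 + 128 + 64 + 32 + 4 + 1 = 24549
  0011101010001000 = 8192 + 4096 + 2048 + 512 + 128 + 8 = 14984
  24549 - 14984 = 9565, and 0010010101011101 = 8192 + 1024 + 256 + 64 + 16 + 8 + 4 + 1 = 9565 ✓



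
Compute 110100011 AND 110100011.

AND: 1 only when both bits are 1
  110100011
& 110100011
-----------
  110100011
Decimal: 419 & 419 = 419



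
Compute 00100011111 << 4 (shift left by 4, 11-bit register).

Original: 00100011111 (decimal 287)
Shift left by 4 positions
Append 4 zeros on the right and drop the 4 high bits that overflow the 11-bit width
Result: 00111110000 (decimal 496)
Equivalent: 287 << 4 = 287 × 2^4 = 4592, truncated to 11 bits = 496



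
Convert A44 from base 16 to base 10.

Expand by place value (powers of 16):
Digit values: A = 10
A44 = 10 × 16^2 + 4 × 16^1 + 4 × 16^0
= 10 × 256 + 4 × 16 + 4 × 1
= 2560 + 64 + 4
= 2628



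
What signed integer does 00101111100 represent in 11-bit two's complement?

Binary: 00101111100
Sign bit: 0 (non-negative)
Read directly as an unsigned value:
00101111100 = 256 + 64 + 32 + 16 + 8 + 4 = 380
Value: 380



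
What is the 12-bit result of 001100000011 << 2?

Original: 001100000011 (decimal 771)
Shift left by 2 positions
Append 2 zeros on the right
Result: 110000001100 (decimal 3084)
Equivalent: 771 << 2 = 771 × 2^2 = 3084



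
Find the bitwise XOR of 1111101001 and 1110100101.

XOR: 1 when bits differ
  1111101001
^ 1110100101
------------
  0001001100
Decimal: 1001 ^ 933 = 76



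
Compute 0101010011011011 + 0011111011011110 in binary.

Add column by column from the right: bit + bit + carry-in; write the sum mod 2, carry 1 when the sum is 2 or 3.
carry:  1111100110111100
        0101010011011011
+       0011111011011110
------------------------
       01001001110111001
(the carry out of the leftmost column, 0, becomes the leading bit)
Decimal check:
  0101010011011011 = 16384 + 4096 + 1024 + 128 + 64 + 16 + 8 + 2 + 1 = 21723
  0011111011011110 = 8192 + 4096 + 2048 + 1024 + 512 + 128 + 64 + 16 + 8 + 4 + 2 = 16094
  21723 + 16094 = 37817, and 01001001110111001 = 32768 + 4096 + 512 + 256 + 128 + 32 + 16 + 8 + 1 = 37817 ✓



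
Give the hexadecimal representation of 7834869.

Using repeated division by 16 (digits 10–15 are A–F):
7834869 ÷ 16 = 489679 remainder 5
489679 ÷ 16 = 30604 remainder 15 (F)
30604 ÷ 16 = 1912 remainder 12 (C)
1912 ÷ 16 = 119 remainder 8
119 ÷ 16 = 7 remainder 7
7 ÷ 16 = 0 remainder 7
Reading remainders bottom to top: 778CF5



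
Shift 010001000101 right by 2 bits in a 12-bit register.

Original: 010001000101 (decimal 1093)
Shift right by 2 positions
Drop the 2 low bits; fill with zeros on the left
Result: 000100010001 (decimal 273)
Equivalent: 1093 >> 2 = 1093 ÷ 2^2 = 273



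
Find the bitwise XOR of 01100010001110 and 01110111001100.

XOR: 1 when bits differ
  01100010001110
^ 01110111001100
----------------
  00010101000010
Decimal: 6286 ^ 7628 = 1346



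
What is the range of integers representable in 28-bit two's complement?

For 28-bit two's complement:
Minimum: -2^27 = -134217728
Maximum: 2^27 - 1 = 134217727



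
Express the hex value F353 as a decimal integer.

Expand by place value (powers of 16):
Digit values: F = 15
F353 = 15 × 16^3 + 3 × 16^2 + 5 × 16^1 + 3 × 16^0
= 15 × 4096 + 3 × 256 + 5 × 16 + 3 × 1
= 61440 + 768 + 80 + 3
= 62291



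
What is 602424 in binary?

Using repeated division by 2:
602424 ÷ 2 = 301212 remainder 0
301212 ÷ 2 = 150606 remainder 0
150606 ÷ 2 = 75303 remainder 0
75303 ÷ 2 = 37651 remainder 1
37651 ÷ 2 = 18825 remainder 1
18825 ÷ 2 = 9412 remainder 1
9412 ÷ 2 = 4706 remainder 0
4706 ÷ 2 = 2353 remainder 0
2353 ÷ 2 = 1176 remainder 1
1176 ÷ 2 = 588 remainder 0
588 ÷ 2 = 294 remainder 0
294 ÷ 2 = 147 remainder 0
147 ÷ 2 = 73 remainder 1
73 ÷ 2 = 36 remainder 1
36 ÷ 2 = 18 remainder 0
18 ÷ 2 = 9 remainder 0
9 ÷ 2 = 4 remainder 1
4 ÷ 2 = 2 remainder 0
2 ÷ 2 = 1 remainder 0
1 ÷ 2 = 0 remainder 1
Reading remainders bottom to top: 10010011000100111000



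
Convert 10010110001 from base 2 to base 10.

Sum of powers of 2 for each 1-bit:
2^0 + 2^4 + 2^5 + 2^7 + 2^10
= 1 + 16 + 32 + 128 + 1024
= 1201



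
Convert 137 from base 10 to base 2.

Using repeated division by 2:
137 ÷ 2 = 68 remainder 1
68 ÷ 2 = 34 remainder 0
34 ÷ 2 = 17 remainder 0
17 ÷ 2 = 8 remainder 1
8 ÷ 2 = 4 remainder 0
4 ÷ 2 = 2 remainder 0
2 ÷ 2 = 1 remainder 0
1 ÷ 2 = 0 remainder 1
Reading remainders bottom to top: 10001001



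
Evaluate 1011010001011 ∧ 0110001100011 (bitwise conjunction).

AND: 1 only when both bits are 1
  1011010001011
& 0110001100011
---------------
  0010000000011
Decimal: 5771 & 3171 = 1027



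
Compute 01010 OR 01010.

OR: 1 when either bit is 1
  01010
| 01010
-------
  01010
Decimal: 10 | 10 = 10



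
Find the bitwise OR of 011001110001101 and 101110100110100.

OR: 1 when either bit is 1
  011001110001101
| 101110100110100
-----------------
  111111110111101
Decimal: 13197 | 23860 = 32701



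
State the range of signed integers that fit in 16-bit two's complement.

For 16-bit two's complement:
Minimum: -2^15 = -32768
Maximum: 2^15 - 1 = 32767



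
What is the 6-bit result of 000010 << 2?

Original: 000010 (decimal 2)
Shift left by 2 positions
Append 2 zeros on the right
Result: 001000 (decimal 8)
Equivalent: 2 << 2 = 2 × 2^2 = 8



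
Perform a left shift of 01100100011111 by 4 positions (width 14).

Original: 01100100011111 (decimal 6431)
Shift left by 4 positions
Append 4 zeros on the right and drop the 4 high bits that overflow the 14-bit width
Result: 01000111110000 (decimal 4592)
Equivalent: 6431 << 4 = 6431 × 2^4 = 102896, truncated to 14 bits = 4592



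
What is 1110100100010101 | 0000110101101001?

OR: 1 when either bit is 1
  1110100100010101
| 0000110101101001
------------------
  1110110101111101
Decimal: 59669 | 3433 = 60797



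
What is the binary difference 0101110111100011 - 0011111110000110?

Method 1 - Direct subtraction (column by column from the right: bit − bit − borrow-in; if negative, add 2 and borrow 1 from the next column):
borrow: 0111110000111000
        0101110111100011
-       0011111110000110
------------------------
        0001111001011101

Method 2 - Add two's complement:
Two's complement of 0011111110000110: invert → 1100000001111001, add 1 → 1100000001111010
  0101110111100011
+ 1100000001111010
------------------
 10001111001011101  (end carry out of the top bit = 1)
Discarding the end carry: 0001111001011101
Decimal check:
  0101110111100011 = 16384 + 4096 + 2048 + 1024 + 256 + 128 + 64 + 32 + 2 + 1 = 24035
  0011111110000110 = 8192 + 4096 + 2048 + 1024 + 512 + 256 + 128 + 4 + 2 = 16262
  24035 - 16262 = 7773, and 0001111001011101 = 4096 + 2048 + 1024 + 512 + 64 + 16 + 8 + 4 + 1 = 7773 ✓



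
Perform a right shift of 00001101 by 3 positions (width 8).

Original: 00001101 (decimal 13)
Shift right by 3 positions
Drop the 3 low bits; fill with zeros on the left
Result: 00000001 (decimal 1)
Equivalent: 13 >> 3 = 13 ÷ 2^3 = 1



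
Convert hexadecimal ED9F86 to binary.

Convert each hex digit to 4 bits:
  E = 1110
  D = 1101
  9 = 1001
  F = 1111
  8 = 1000
  6 = 0110
Concatenate: 111011011001111110000110



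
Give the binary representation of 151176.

Using repeated division by 2:
151176 ÷ 2 = 75588 remainder 0
75588 ÷ 2 = 37794 remainder 0
37794 ÷ 2 = 18897 remainder 0
18897 ÷ 2 = 9448 remainder 1
9448 ÷ 2 = 4724 remainder 0
4724 ÷ 2 = 2362 remainder 0
2362 ÷ 2 = 1181 remainder 0
1181 ÷ 2 = 590 remainder 1
590 ÷ 2 = 295 remainder 0
295 ÷ 2 = 147 remainder 1
147 ÷ 2 = 73 remainder 1
73 ÷ 2 = 36 remainder 1
36 ÷ 2 = 18 remainder 0
18 ÷ 2 = 9 remainder 0
9 ÷ 2 = 4 remainder 1
4 ÷ 2 = 2 remainder 0
2 ÷ 2 = 1 remainder 0
1 ÷ 2 = 0 remainder 1
Reading remainders bottom to top: 100100111010001000



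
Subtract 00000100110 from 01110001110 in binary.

Method 1 - Direct subtraction (column by column from the right: bit − bit − borrow-in; if negative, add 2 and borrow 1 from the next column):
borrow: 00011000000
        01110001110
-       00000100110
-------------------
        01101101000

Method 2 - Add two's complement:
Two's complement of 00000100110: invert → 11111011001, add 1 → 11111011010
  01110001110
+ 11111011010
-------------
 101101101000  (end carry out of the top bit = 1)
Discarding the end carry: 01101101000
Decimal check:
  01110001110 = 512 + 256 + 128 + 8 + 4 + 2 = 910
  00000100110 = 32 + 4 + 2 = 38
  910 - 38 = 872, and 01101101000 = 512 + 256 + 64 + 32 + 8 = 872 ✓



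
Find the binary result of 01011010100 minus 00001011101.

Method 1 - Direct subtraction (column by column from the right: bit − bit − borrow-in; if negative, add 2 and borrow 1 from the next column):
borrow: 00011111110
        01011010100
-       00001011101
-------------------
        01001110111

Method 2 - Add two's complement:
Two's complement of 00001011101: invert → 11110100010, add 1 → 11110100011
  01011010100
+ 11110100011
-------------
 101001110111  (end carry out of the top bit = 1)
Discarding the end carry: 01001110111
Decimal check:
  01011010100 = 512 + 128 + 64 + 16 + 4 = 724
  00001011101 = 64 + 16 + 8 + 4 + 1 = 93
  724 - 93 = 631, and 01001110111 = 512 + 64 + 32 + 16 + 4 + 2 + 1 = 631 ✓



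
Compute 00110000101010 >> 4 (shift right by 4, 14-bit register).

Original: 00110000101010 (decimal 3114)
Shift right by 4 positions
Drop the 4 low bits; fill with zeros on the left
Result: 00000011000010 (decimal 194)
Equivalent: 3114 >> 4 = 3114 ÷ 2^4 = 194



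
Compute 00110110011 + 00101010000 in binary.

Add column by column from the right: bit + bit + carry-in; write the sum mod 2, carry 1 when the sum is 2 or 3.
carry:  01111100000
        00110110011
+       00101010000
-------------------
       001100000011
(the carry out of the leftmost column, 0, becomes the leading bit)
Decimal check:
  00110110011 = 256 + 128 + 32 + 16 + 2 + 1 = 435
  00101010000 = 256 + 64 + 16 = 336
  435 + 336 = 771, and 001100000011 = 512 + 256 + 2 + 1 = 771 ✓



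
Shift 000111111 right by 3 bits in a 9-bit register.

Original: 000111111 (decimal 63)
Shift right by 3 positions
Drop the 3 low bits; fill with zeros on the left
Result: 000000111 (decimal 7)
Equivalent: 63 >> 3 = 63 ÷ 2^3 = 7



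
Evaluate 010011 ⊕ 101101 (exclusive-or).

XOR: 1 when bits differ
  010011
^ 101101
--------
  111110
Decimal: 19 ^ 45 = 62



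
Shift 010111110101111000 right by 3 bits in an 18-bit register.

Original: 010111110101111000 (decimal 97656)
Shift right by 3 positions
Drop the 3 low bits; fill with zeros on the left
Result: 000010111110101111 (decimal 12207)
Equivalent: 97656 >> 3 = 97656 ÷ 2^3 = 12207



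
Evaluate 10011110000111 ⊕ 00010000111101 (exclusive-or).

XOR: 1 when bits differ
  10011110000111
^ 00010000111101
----------------
  10001110111010
Decimal: 10119 ^ 1085 = 9146



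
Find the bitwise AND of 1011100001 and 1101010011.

AND: 1 only when both bits are 1
  1011100001
& 1101010011
------------
  1001000001
Decimal: 737 & 851 = 577



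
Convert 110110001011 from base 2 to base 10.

Sum of powers of 2 for each 1-bit:
2^0 + 2^1 + 2^3 + 2^7 + 2^8 + 2^10 + 2^11
= 1 + 2 + 8 + 128 + 256 + 1024 + 2048
= 3467



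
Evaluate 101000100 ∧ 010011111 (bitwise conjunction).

AND: 1 only when both bits are 1
  101000100
& 010011111
-----------
  000000100
Decimal: 324 & 159 = 4



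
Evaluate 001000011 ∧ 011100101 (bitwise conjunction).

AND: 1 only when both bits are 1
  001000011
& 011100101
-----------
  001000001
Decimal: 67 & 229 = 65



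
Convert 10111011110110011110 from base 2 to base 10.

Sum of powers of 2 for each 1-bit:
2^1 + 2^2 + 2^3 + 2^4 + 2^7 + 2^8 + 2^10 + 2^11 + 2^12 + 2^13 + 2^15 + 2^16 + 2^17 + 2^19
= 2 + 4 + 8 + 16 + 128 + 256 + 1024 + 2048 + 4096 + 8192 + 32768 + 65536 + 131072 + 524288
= 769438



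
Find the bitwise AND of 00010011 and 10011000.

AND: 1 only when both bits are 1
  00010011
& 10011000
----------
  00010000
Decimal: 19 & 152 = 16



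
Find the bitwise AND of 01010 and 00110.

AND: 1 only when both bits are 1
  01010
& 00110
-------
  00010
Decimal: 10 & 6 = 2



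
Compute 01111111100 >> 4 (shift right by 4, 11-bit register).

Original: 01111111100 (decimal 1020)
Shift right by 4 positions
Drop the 4 low bits; fill with zeros on the left
Result: 00000111111 (decimal 63)
Equivalent: 1020 >> 4 = 1020 ÷ 2^4 = 63



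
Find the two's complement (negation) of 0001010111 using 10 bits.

Original: 0001010111
Step 1 - Invert all bits: 1110101000
Step 2 - Add 1: 1110101001
Verification: 0001010111 + 1110101001 = 10000000000; discarding the end carry (carry out of the top bit) leaves the 10-bit value 0000000000, as required for x + (-x)



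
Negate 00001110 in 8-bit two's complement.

Original: 00001110
Step 1 - Invert all bits: 11110001
Step 2 - Add 1: 11110010
Verification: 00001110 + 11110010 = 100000000; discarding the end carry (carry out of the top bit) leaves the 8-bit value 00000000, as required for x + (-x)



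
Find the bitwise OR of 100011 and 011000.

OR: 1 when either bit is 1
  100011
| 011000
--------
  111011
Decimal: 35 | 24 = 59



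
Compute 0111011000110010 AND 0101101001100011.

AND: 1 only when both bits are 1
  0111011000110010
& 0101101001100011
------------------
  0101001000100010
Decimal: 30258 & 23139 = 21026



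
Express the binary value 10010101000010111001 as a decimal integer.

Sum of powers of 2 for each 1-bit:
2^0 + 2^3 + 2^4 + 2^5 + 2^7 + 2^12 + 2^14 + 2^16 + 2^19
= 1 + 8 + 16 + 32 + 128 + 4096 + 16384 + 65536 + 524288
= 610489



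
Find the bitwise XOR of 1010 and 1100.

XOR: 1 when bits differ
  1010
^ 1100
------
  0110
Decimal: 10 ^ 12 = 6



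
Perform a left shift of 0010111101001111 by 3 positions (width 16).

Original: 0010111101001111 (decimal 12111)
Shift left by 3 positions
Append 3 zeros on the right and drop the 3 high bits that overflow the 16-bit width
Result: 0111101001111000 (decimal 31352)
Equivalent: 12111 << 3 = 12111 × 2^3 = 96888, truncated to 16 bits = 31352



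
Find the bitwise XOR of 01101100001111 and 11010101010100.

XOR: 1 when bits differ
  01101100001111
^ 11010101010100
----------------
  10111001011011
Decimal: 6927 ^ 13652 = 11867



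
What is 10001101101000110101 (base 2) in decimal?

Sum of powers of 2 for each 1-bit:
2^0 + 2^2 + 2^4 + 2^5 + 2^9 + 2^11 + 2^12 + 2^14 + 2^15 + 2^19
= 1 + 4 + 16 + 32 + 512 + 2048 + 4096 + 16384 + 32768 + 524288
= 580149



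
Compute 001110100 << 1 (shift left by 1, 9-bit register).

Original: 001110100 (decimal 116)
Shift left by 1 position
Append 1 zero on the right
Result: 011101000 (decimal 232)
Equivalent: 116 << 1 = 116 × 2^1 = 232



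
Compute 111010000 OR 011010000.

OR: 1 when either bit is 1
  111010000
| 011010000
-----------
  111010000
Decimal: 464 | 208 = 464



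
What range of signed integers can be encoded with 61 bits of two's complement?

For 61-bit two's complement:
Minimum: -2^60 = -1152921504606846976
Maximum: 2^60 - 1 = 1152921504606846975



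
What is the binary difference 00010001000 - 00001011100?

Method 1 - Direct subtraction (column by column from the right: bit − bit − borrow-in; if negative, add 2 and borrow 1 from the next column):
borrow: 00011111000
        00010001000
-       00001011100
-------------------
        00000101100

Method 2 - Add two's complement:
Two's complement of 00001011100: invert → 11110100011, add 1 → 11110100100
  00010001000
+ 11110100100
-------------
 100000101100  (end carry out of the top bit = 1)
Discarding the end carry: 00000101100
Decimal check:
  00010001000 = 128 + 8 = 136
  00001011100 = 64 + 16 + 8 + 4 = 92
  136 - 92 = 44, and 00000101100 = 32 + 8 + 4 = 44 ✓



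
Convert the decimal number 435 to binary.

Using repeated division by 2:
435 ÷ 2 = 217 remainder 1
217 ÷ 2 = 108 remainder 1
108 ÷ 2 = 54 remainder 0
54 ÷ 2 = 27 remainder 0
27 ÷ 2 = 13 remainder 1
13 ÷ 2 = 6 remainder 1
6 ÷ 2 = 3 remainder 0
3 ÷ 2 = 1 remainder 1
1 ÷ 2 = 0 remainder 1
Reading remainders bottom to top: 110110011



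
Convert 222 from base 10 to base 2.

Using repeated division by 2:
222 ÷ 2 = 111 remainder 0
111 ÷ 2 = 55 remainder 1
55 ÷ 2 = 27 remainder 1
27 ÷ 2 = 13 remainder 1
13 ÷ 2 = 6 remainder 1
6 ÷ 2 = 3 remainder 0
3 ÷ 2 = 1 remainder 1
1 ÷ 2 = 0 remainder 1
Reading remainders bottom to top: 11011110



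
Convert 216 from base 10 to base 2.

Using repeated division by 2:
216 ÷ 2 = 108 remainder 0
108 ÷ 2 = 54 remainder 0
54 ÷ 2 = 27 remainder 0
27 ÷ 2 = 13 remainder 1
13 ÷ 2 = 6 remainder 1
6 ÷ 2 = 3 remainder 0
3 ÷ 2 = 1 remainder 1
1 ÷ 2 = 0 remainder 1
Reading remainders bottom to top: 11011000



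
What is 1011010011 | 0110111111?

OR: 1 when either bit is 1
  1011010011
| 0110111111
------------
  1111111111
Decimal: 723 | 447 = 1023



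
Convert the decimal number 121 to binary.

Using repeated division by 2:
121 ÷ 2 = 60 remainder 1
60 ÷ 2 = 30 remainder 0
30 ÷ 2 = 15 remainder 0
15 ÷ 2 = 7 remainder 1
7 ÷ 2 = 3 remainder 1
3 ÷ 2 = 1 remainder 1
1 ÷ 2 = 0 remainder 1
Reading remainders bottom to top: 1111001



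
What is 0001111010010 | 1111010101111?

OR: 1 when either bit is 1
  0001111010010
| 1111010101111
---------------
  1111111111111
Decimal: 978 | 7855 = 8191



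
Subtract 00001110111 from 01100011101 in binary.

Method 1 - Direct subtraction (column by column from the right: bit − bit − borrow-in; if negative, add 2 and borrow 1 from the next column):
borrow: 00111001100
        01100011101
-       00001110111
-------------------
        01010100110

Method 2 - Add two's complement:
Two's complement of 00001110111: invert → 11110001000, add 1 → 11110001001
  01100011101
+ 11110001001
-------------
 101010100110  (end carry out of the top bit = 1)
Discarding the end carry: 01010100110
Decimal check:
  01100011101 = 512 + 256 + 16 + 8 + 4 + 1 = 797
  00001110111 = 64 + 32 + 16 + 4 + 2 + 1 = 119
  797 - 119 = 678, and 01010100110 = 512 + 128 + 32 + 4 + 2 = 678 ✓



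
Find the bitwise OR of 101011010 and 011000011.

OR: 1 when either bit is 1
  101011010
| 011000011
-----------
  111011011
Decimal: 346 | 195 = 475



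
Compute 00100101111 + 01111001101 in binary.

Add column by column from the right: bit + bit + carry-in; write the sum mod 2, carry 1 when the sum is 2 or 3.
carry:  11000011110
        00100101111
+       01111001101
-------------------
       010011111100
(the carry out of the leftmost column, 0, becomes the leading bit)
Decimal check:
  00100101111 = 256 + 32 + 8 + 4 + 2 + 1 = 303
  01111001101 = 512 + 256 + 128 + 64 + 8 + 4 + 1 = 973
  303 + 973 = 1276, and 010011111100 = 1024 + 128 + 64 + 32 + 16 + 8 + 4 = 1276 ✓



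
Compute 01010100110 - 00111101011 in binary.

Method 1 - Direct subtraction (column by column from the right: bit − bit − borrow-in; if negative, add 2 and borrow 1 from the next column):
borrow: 01111110110
        01010100110
-       00111101011
-------------------
        00010111011

Method 2 - Add two's complement:
Two's complement of 00111101011: invert → 11000010100, add 1 → 11000010101
  01010100110
+ 11000010101
-------------
 100010111011  (end carry out of the top bit = 1)
Discarding the end carry: 00010111011
Decimal check:
  01010100110 = 512 + 128 + 32 + 4 + 2 = 678
  00111101011 = 256 + 128 + 64 + 32 + 8 + 2 + 1 = 491
  678 - 491 = 187, and 00010111011 = 128 + 32 + 16 + 8 + 2 + 1 = 187 ✓



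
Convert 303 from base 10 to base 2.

Using repeated division by 2:
303 ÷ 2 = 151 remainder 1
151 ÷ 2 = 75 remainder 1
75 ÷ 2 = 37 remainder 1
37 ÷ 2 = 18 remainder 1
18 ÷ 2 = 9 remainder 0
9 ÷ 2 = 4 remainder 1
4 ÷ 2 = 2 remainder 0
2 ÷ 2 = 1 remainder 0
1 ÷ 2 = 0 remainder 1
Reading remainders bottom to top: 100101111



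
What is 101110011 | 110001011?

OR: 1 when either bit is 1
  101110011
| 110001011
-----------
  111111011
Decimal: 371 | 395 = 507



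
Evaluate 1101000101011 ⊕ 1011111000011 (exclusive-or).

XOR: 1 when bits differ
  1101000101011
^ 1011111000011
---------------
  0110111101000
Decimal: 6699 ^ 6083 = 3560



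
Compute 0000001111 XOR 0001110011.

XOR: 1 when bits differ
  0000001111
^ 0001110011
------------
  0001111100
Decimal: 15 ^ 115 = 124



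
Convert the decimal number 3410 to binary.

Using repeated division by 2:
3410 ÷ 2 = 1705 remainder 0
1705 ÷ 2 = 852 remainder 1
852 ÷ 2 = 426 remainder 0
426 ÷ 2 = 213 remainder 0
213 ÷ 2 = 106 remainder 1
106 ÷ 2 = 53 remainder 0
53 ÷ 2 = 26 remainder 1
26 ÷ 2 = 13 remainder 0
13 ÷ 2 = 6 remainder 1
6 ÷ 2 = 3 remainder 0
3 ÷ 2 = 1 remainder 1
1 ÷ 2 = 0 remainder 1
Reading remainders bottom to top: 110101010010



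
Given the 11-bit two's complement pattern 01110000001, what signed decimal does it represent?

Binary: 01110000001
Sign bit: 0 (non-negative)
Read directly as an unsigned value:
01110000001 = 512 + 256 + 128 + 1 = 897
Value: 897



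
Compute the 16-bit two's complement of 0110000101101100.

Original: 0110000101101100
Step 1 - Invert all bits: 1001111010010011
Step 2 - Add 1: 1001111010010100
Verification: 0110000101101100 + 1001111010010100 = 10000000000000000; discarding the end carry (carry out of the top bit) leaves the 16-bit value 0000000000000000, as required for x + (-x)



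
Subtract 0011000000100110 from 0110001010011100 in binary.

Method 1 - Direct subtraction (column by column from the right: bit − bit − borrow-in; if negative, add 2 and borrow 1 from the next column):
borrow: 0110000011001100
        0110001010011100
-       0011000000100110
------------------------
        0011001001110110

Method 2 - Add two's complement:
Two's complement of 0011000000100110: invert → 1100111111011001, add 1 → 1100111111011010
  0110001010011100
+ 1100111111011010
------------------
 10011001001110110  (end carry out of the top bit = 1)
Discarding the end carry: 0011001001110110
Decimal check:
  0110001010011100 = 16384 + 8192 + 512 + 128 + 16 + 8 + 4 = 25244
  0011000000100110 = 8192 + 4096 + 32 + 4 + 2 = 12326
  25244 - 12326 = 12918, and 0011001001110110 = 8192 + 4096 + 512 + 64 + 32 + 16 + 4 + 2 = 12918 ✓



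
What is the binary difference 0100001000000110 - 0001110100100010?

Method 1 - Direct subtraction (column by column from the right: bit − bit − borrow-in; if negative, add 2 and borrow 1 from the next column):
borrow: 0111101111000000
        0100001000000110
-       0001110100100010
------------------------
        0010010011100100

Method 2 - Add two's complement:
Two's complement of 0001110100100010: invert → 1110001011011101, add 1 → 1110001011011110
  0100001000000110
+ 1110001011011110
------------------
 10010010011100100  (end carry out of the top bit = 1)
Discarding the end carry: 0010010011100100
Decimal check:
  0100001000000110 = 16384 + 512 + 4 + 2 = 16902
  0001110100100010 = 4096 + 2048 + 1024 + 256 + 32 + 2 = 7458
  16902 - 7458 = 9444, and 0010010011100100 = 8192 + 1024 + 128 + 64 + 32 + 4 = 9444 ✓



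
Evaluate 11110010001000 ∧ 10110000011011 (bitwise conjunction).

AND: 1 only when both bits are 1
  11110010001000
& 10110000011011
----------------
  10110000001000
Decimal: 15496 & 11291 = 11272



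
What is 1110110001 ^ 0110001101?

XOR: 1 when bits differ
  1110110001
^ 0110001101
------------
  1000111100
Decimal: 945 ^ 397 = 572



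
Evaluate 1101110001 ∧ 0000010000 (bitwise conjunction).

AND: 1 only when both bits are 1
  1101110001
& 0000010000
------------
  0000010000
Decimal: 881 & 16 = 16



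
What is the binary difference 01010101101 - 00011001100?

Method 1 - Direct subtraction (column by column from the right: bit − bit − borrow-in; if negative, add 2 and borrow 1 from the next column):
borrow: 01110000000
        01010101101
-       00011001100
-------------------
        00111100001

Method 2 - Add two's complement:
Two's complement of 00011001100: invert → 11100110011, add 1 → 11100110100
  01010101101
+ 11100110100
-------------
 100111100001  (end carry out of the top bit = 1)
Discarding the end carry: 00111100001
Decimal check:
  01010101101 = 512 + 128 + 32 + 8 + 4 + 1 = 685
  00011001100 = 128 + 64 + 8 + 4 = 204
  685 - 204 = 481, and 00111100001 = 256 + 128 + 64 + 32 + 1 = 481 ✓



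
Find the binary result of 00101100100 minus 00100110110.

Method 1 - Direct subtraction (column by column from the right: bit − bit − borrow-in; if negative, add 2 and borrow 1 from the next column):
borrow: 00001111100
        00101100100
-       00100110110
-------------------
        00000101110

Method 2 - Add two's complement:
Two's complement of 00100110110: invert → 11011001001, add 1 → 11011001010
  00101100100
+ 11011001010
-------------
 100000101110  (end carry out of the top bit = 1)
Discarding the end carry: 00000101110
Decimal check:
  00101100100 = 256 + 64 + 32 + 4 = 356
  00100110110 = 256 + 32 + 16 + 4 + 2 = 310
  356 - 310 = 46, and 00000101110 = 32 + 8 + 4 + 2 = 46 ✓



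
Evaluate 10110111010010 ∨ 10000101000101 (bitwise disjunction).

OR: 1 when either bit is 1
  10110111010010
| 10000101000101
----------------
  10110111010111
Decimal: 11730 | 8517 = 11735



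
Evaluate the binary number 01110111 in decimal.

Sum of powers of 2 for each 1-bit:
2^0 + 2^1 + 2^2 + 2^4 + 2^5 + 2^6
= 1 + 2 + 4 + 16 + 32 + 64
= 119



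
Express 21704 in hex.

Using repeated division by 16 (digits 10–15 are A–F):
21704 ÷ 16 = 1356 remainder 8
1356 ÷ 16 = 84 remainder 12 (C)
84 ÷ 16 = 5 remainder 4
5 ÷ 16 = 0 remainder 5
Reading remainders bottom to top: 54C8



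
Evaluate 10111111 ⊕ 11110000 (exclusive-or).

XOR: 1 when bits differ
  10111111
^ 11110000
----------
  01001111
Decimal: 191 ^ 240 = 79



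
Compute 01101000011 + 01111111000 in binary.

Add column by column from the right: bit + bit + carry-in; write the sum mod 2, carry 1 when the sum is 2 or 3.
carry:  11110000000
        01101000011
+       01111111000
-------------------
       011100111011
(the carry out of the leftmost column, 0, becomes the leading bit)
Decimal check:
  01101000011 = 512 + 256 + 64 + 2 + 1 = 835
  01111111000 = 512 + 256 + 128 + 64 + 32 + 16 + 8 = 1016
  835 + 1016 = 1851, and 011100111011 = 1024 + 512 + 256 + 32 + 16 + 8 + 2 + 1 = 1851 ✓



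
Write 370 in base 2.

Using repeated division by 2:
370 ÷ 2 = 185 remainder 0
185 ÷ 2 = 92 remainder 1
92 ÷ 2 = 46 remainder 0
46 ÷ 2 = 23 remainder 0
23 ÷ 2 = 11 remainder 1
11 ÷ 2 = 5 remainder 1
5 ÷ 2 = 2 remainder 1
2 ÷ 2 = 1 remainder 0
1 ÷ 2 = 0 remainder 1
Reading remainders bottom to top: 101110010



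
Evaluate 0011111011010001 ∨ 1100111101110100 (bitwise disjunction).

OR: 1 when either bit is 1
  0011111011010001
| 1100111101110100
------------------
  1111111111110101
Decimal: 16081 | 53108 = 65525



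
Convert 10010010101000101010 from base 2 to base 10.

Sum of powers of 2 for each 1-bit:
2^1 + 2^3 + 2^5 + 2^9 + 2^11 + 2^13 + 2^16 + 2^19
= 2 + 8 + 32 + 512 + 2048 + 8192 + 65536 + 524288
= 600618



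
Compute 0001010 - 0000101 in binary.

Method 1 - Direct subtraction (column by column from the right: bit − bit − borrow-in; if negative, add 2 and borrow 1 from the next column):
borrow: 0001010
        0001010
-       0000101
---------------
        0000101

Method 2 - Add two's complement:
Two's complement of 0000101: invert → 1111010, add 1 → 1111011
  0001010
+ 1111011
---------
 10000101  (end carry out of the top bit = 1)
Discarding the end carry: 0000101
Decimal check:
  0001010 = 8 + 2 = 10
  0000101 = 4 + 1 = 5
  10 - 5 = 5, and 0000101 = 4 + 1 = 5 ✓



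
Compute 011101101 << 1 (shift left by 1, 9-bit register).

Original: 011101101 (decimal 237)
Shift left by 1 position
Append 1 zero on the right
Result: 111011010 (decimal 474)
Equivalent: 237 << 1 = 237 × 2^1 = 474

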